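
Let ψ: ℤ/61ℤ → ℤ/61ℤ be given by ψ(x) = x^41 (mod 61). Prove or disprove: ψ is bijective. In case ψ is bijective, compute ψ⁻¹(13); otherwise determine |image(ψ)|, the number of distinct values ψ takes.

Since 61 is prime, the nonzero elements of ℤ/61ℤ form a cyclic group of order 60.
As gcd(41, 60) = 1, raising to the 41st power is a bijection on this group: if x_1^41 ≡ x_2^41 then (x_1x_2^{−1})^41 = 1, and the only element of order dividing gcd(41, 60) = 1 is 1, so x_1 = x_2.
With ψ(0) = 0 this makes ψ injective on all of ℤ/61ℤ, hence bijective (finite equal-size domain and codomain). In particular ψ is bijective.
Since ψ is bijective, we find the preimage of 13. The inverse of x ↦ x^41 on (ℤ/61ℤ)^× is x ↦ x^41, because 41·41 = 1681 = 28·60 + 1 ≡ 1 (mod 60) and x^{60} = 1 for x ≠ 0 (Fermat). So ψ⁻¹(13) = 13^41 mod 61.
Repeated squaring mod 61: 13^1 ≡ 13, 13^2 ≡ 13² = 169 ≡ 47, 13^4 ≡ 47² = 2209 ≡ 13, 13^8 ≡ 13² = 169 ≡ 47, 13^16 ≡ 47² = 2209 ≡ 13, 13^32 ≡ 13² = 169 ≡ 47. Since 41 = 32 + 8 + 1, 13^41 ≡ 47·47·13: 47·47 = 2209 ≡ 13, then 13·13 = 169 ≡ 47. So 13^41 ≡ 47 (mod 61).
Hence ψ⁻¹(13) = 47.

47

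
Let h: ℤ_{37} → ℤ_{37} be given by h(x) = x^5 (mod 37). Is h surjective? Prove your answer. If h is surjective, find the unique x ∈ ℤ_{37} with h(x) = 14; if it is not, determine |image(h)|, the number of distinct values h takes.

29

Since 37 is prime, the nonzero elements of ℤ_{37} form a cyclic group of order 36.
As gcd(5, 36) = 1, raising to the 5th power is a bijection on this group: if s^5 ≡ t^5 then (st^{−1})^5 = 1, and the only element of order dividing gcd(5, 36) = 1 is 1, so s = t.
With h(0) = 0 this makes h injective on all of ℤ_{37}, hence bijective (finite equal-size domain and codomain). In particular h is surjective.
Since h is surjective, we find the preimage of 14. The inverse of x ↦ x^5 on (ℤ_{37})^× is x ↦ x^29, because 5·29 = 145 = 4·36 + 1 ≡ 1 (mod 36) and x^{36} = 1 for x ≠ 0 (Fermat). So h⁻¹(14) = 14^29 mod 37.
Repeated squaring mod 37: 14^1 ≡ 14, 14^2 ≡ 14² = 196 ≡ 11, 14^4 ≡ 11² = 121 ≡ 10, 14^8 ≡ 10² = 100 ≡ 26, 14^16 ≡ 26² = 676 ≡ 10. Since 29 = 16 + 8 + 4 + 1, 14^29 ≡ 10·26·10·14: 10·26 = 260 ≡ 1, then 1·10 = 10, then 10·14 = 140 ≡ 29. So 14^29 ≡ 29 (mod 37).
Hence h⁻¹(14) = 29.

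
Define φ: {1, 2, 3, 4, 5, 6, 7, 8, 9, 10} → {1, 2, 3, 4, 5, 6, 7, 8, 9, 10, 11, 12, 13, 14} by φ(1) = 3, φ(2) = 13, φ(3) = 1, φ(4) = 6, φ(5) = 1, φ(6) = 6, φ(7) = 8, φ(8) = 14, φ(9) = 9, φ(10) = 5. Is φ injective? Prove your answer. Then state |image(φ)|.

8

φ(3) = 1 = φ(5) with 3 ≠ 5, so φ is not injective.
The image of φ is {1, 3, 5, 6, 8, 9, 13, 14}, which has 8 elements.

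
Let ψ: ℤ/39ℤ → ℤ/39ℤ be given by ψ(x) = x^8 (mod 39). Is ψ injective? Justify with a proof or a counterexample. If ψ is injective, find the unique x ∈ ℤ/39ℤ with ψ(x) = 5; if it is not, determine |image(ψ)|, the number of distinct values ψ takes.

ψ(1) = 1^8 = 1.
ψ(5): Repeated squaring mod 39: 5^1 ≡ 5, 5^2 ≡ 5² = 25, 5^4 ≡ 25² = 625 ≡ 1, 5^8 ≡ 1² = 1. So 5^8 ≡ 1 (mod 39).
So ψ(1) = ψ(5) = 1 while 1 ≠ 5, so ψ is not injective.
Since ψ is not injective, we determine |image(ψ)|. Computing x^8 mod 39 for each x (by repeated squaring, reducing mod 39 at every step), the values ψ(0), ψ(1), …, ψ(38) are: 0, 1, 22, 9, 16, 1, 3, 16, 1, 3, 22, 22, 27, 13, 1, 9, 22, 16, 27, 16, 16, 27, 16, 22, 9, 1, 13, 27, 22, 22, 3, 1, 16, 3, 1, 16, 9, 22, 1.
The distinct values are {0, 1, 3, 9, 13, 16, 22, 27}; there are 8 of them.

8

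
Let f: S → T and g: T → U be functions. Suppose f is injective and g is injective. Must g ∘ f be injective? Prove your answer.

injective

Suppose (g ∘ f)(s) = (g ∘ f)(t), i.e. g(f(s)) = g(f(t)).
Since g is injective, f(s) = f(t). Since f is injective, s = t. Thus g ∘ f is injective.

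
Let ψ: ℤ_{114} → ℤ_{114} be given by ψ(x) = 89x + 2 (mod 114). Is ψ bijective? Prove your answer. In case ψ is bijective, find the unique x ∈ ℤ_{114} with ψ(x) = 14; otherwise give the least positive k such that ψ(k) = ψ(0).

36

Recall that ψ is injective when ψ(u) = ψ(v) forces u = v.
If ψ(u) = ψ(v), then 89u ≡ 89v (mod 114). Because gcd(89, 114) = 1, we may cancel 89 to get u ≡ v (mod 114).
We now compute 89⁻¹ mod 114 explicitly. Euclid's algorithm: 114 = 1·89 + 25, 89 = 3·25 + 14, 25 = 1·14 + 11, 14 = 1·11 + 3, 11 = 3·3 + 2, 3 = 1·2 + 1; back-substituting gives 1 = 41·89 − 32·114, so 89⁻¹ ≡ 41 (mod 114).
For any y ∈ ℤ_{114}, x = 41(y − 2) mod 114 satisfies ψ(x) = 89·41(y − 2) + 2 ≡ y (since 89·41 ≡ 1 mod 114). So every y has a preimage.
Thus ψ is bijective.
Since ψ is bijective, we find ψ⁻¹(14): we need 89x ≡ 14 − 2 ≡ 12 (mod 114). Using 89⁻¹ = 41: x ≡ 41·12 = 492 = 4·114 + 36, so x = 36.
Check: ψ(36) = 89·36 + 2 = 3206 = 28·114 + 14 ≡ 14 (mod 114).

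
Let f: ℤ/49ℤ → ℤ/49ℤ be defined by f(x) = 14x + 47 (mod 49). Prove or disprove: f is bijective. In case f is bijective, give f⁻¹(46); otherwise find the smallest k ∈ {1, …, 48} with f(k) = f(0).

7

We have gcd(14, 49) = 7 > 1. Taking s = 0 and t = 7: f(0) = 47 and f(7) = 14·7 + 47 = 145 ≡ 47 (mod 49).
So f(0) = f(7) while 0 ≠ 7, thus f is not injective, hence not bijective.
Since f is not bijective, we find the least positive k with f(k) = f(0): this means 14k ≡ 0 (mod 49), i.e. 49 ∣ 14k. Since gcd(14, 49) = 7, dividing through by 7 this holds exactly when 7 ∣ 2k, and as gcd(2, 7) = 1, exactly when 7 ∣ k.
The smallest positive such k is 7.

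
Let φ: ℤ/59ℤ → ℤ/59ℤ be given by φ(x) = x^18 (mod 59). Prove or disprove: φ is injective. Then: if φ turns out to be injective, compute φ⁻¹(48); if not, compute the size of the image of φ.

30

φ(29): Repeated squaring mod 59: 29^1 ≡ 29, 29^2 ≡ 29² = 841 ≡ 15, 29^4 ≡ 15² = 225 ≡ 48, 29^8 ≡ 48² = 2304 ≡ 3, 29^16 ≡ 3² = 9. Since 18 = 16 + 2, 29^18 ≡ 9·15: 9·15 = 135 ≡ 17. So 29^18 ≡ 17 (mod 59).
φ(30): Repeated squaring mod 59: 30^1 ≡ 30, 30^2 ≡ 30² = 900 ≡ 15, 30^4 ≡ 15² = 225 ≡ 48, 30^8 ≡ 48² = 2304 ≡ 3, 30^16 ≡ 3² = 9. Since 18 = 16 + 2, 30^18 ≡ 9·15: 9·15 = 135 ≡ 17. So 30^18 ≡ 17 (mod 59).
So φ(29) = φ(30) = 17 while 29 ≠ 30, hence φ is not injective.
Since φ is not injective, we determine |image(φ)|. Computing x^18 mod 59 for each x (by repeated squaring, reducing mod 59 at every step), the values φ(0), φ(1), …, φ(58) are: 0, 1, 7, 57, 49, 3, 45, 27, 48, 4, 21, 36, 20, 15, 12, 53, 41, 35, 28, 26, 29, 5, 16, 19, 22, 9, 46, 51, 25, 17, 17, 25, 51, 46, 9, 22, 19, 16, 5, 29, 26, 28, 35, 41, 53, 12, 15, 20, 36, 21, 4, 48, 27, 45, 3, 49, 57, 7, 1.
The distinct values are {0, 1, 3, 4, 5, 7, 9, 12, 15, 16, 17, 19, 20, 21, 22, 25, 26, 27, 28, 29, 35, 36, 41, 45, 46, 48, 49, 51, 53, 57}; there are 30 of them.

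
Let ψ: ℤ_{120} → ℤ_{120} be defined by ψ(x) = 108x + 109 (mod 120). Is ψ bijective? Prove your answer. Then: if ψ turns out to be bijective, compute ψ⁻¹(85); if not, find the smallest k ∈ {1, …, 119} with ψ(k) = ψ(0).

We have gcd(108, 120) = 12 > 1. Taking a = 0 and b = 10: ψ(0) = 109 and ψ(10) = 108·10 + 109 = 1189 ≡ 109 (mod 120).
So ψ(0) = ψ(10) while 0 ≠ 10, therefore ψ is not injective, hence not bijective.
Since ψ is not bijective, we find the least positive k with ψ(k) = ψ(0): this means 108k ≡ 0 (mod 120), i.e. 120 ∣ 108k. Since gcd(108, 120) = 12, dividing through by 12 this holds exactly when 10 ∣ 9k, and as gcd(9, 10) = 1, exactly when 10 ∣ k.
The smallest positive such k is 10.

10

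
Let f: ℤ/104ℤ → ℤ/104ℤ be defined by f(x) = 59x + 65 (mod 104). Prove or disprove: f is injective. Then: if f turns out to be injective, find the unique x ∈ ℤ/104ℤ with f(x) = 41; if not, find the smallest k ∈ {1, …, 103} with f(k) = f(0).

56

If f(s) = f(t), then 59s ≡ 59t (mod 104). Because gcd(59, 104) = 1, we may cancel 59 to get s ≡ t (mod 104).
Thus f is injective.
We now compute 59⁻¹ mod 104 explicitly. Euclid's algorithm: 104 = 1·59 + 45, 59 = 1·45 + 14, 45 = 3·14 + 3, 14 = 4·3 + 2, 3 = 1·2 + 1; back-substituting gives 1 = 67·59 − 38·104, so 59⁻¹ ≡ 67 (mod 104).
Since f is injective, we compute f⁻¹(41): solve 59x + 65 ≡ 41 (mod 104), i.e. 59x ≡ 80 (mod 104).
Multiplying by 59⁻¹ = 67 gives x ≡ 67·80 = 5360 = 51·104 + 56 ≡ 56 (mod 104).
Check: f(56) = 59·56 + 65 = 3369 = 32·104 + 41 ≡ 41 (mod 104).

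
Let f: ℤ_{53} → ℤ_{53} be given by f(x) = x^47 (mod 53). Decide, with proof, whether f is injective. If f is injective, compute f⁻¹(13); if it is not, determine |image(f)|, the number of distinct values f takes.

Since 53 is prime, the nonzero elements of ℤ_{53} form a cyclic group of order 52.
As gcd(47, 52) = 1, raising to the 47th power is a bijection on this group: if u^47 ≡ v^47 then (uv^{−1})^47 = 1, and the only element of order dividing gcd(47, 52) = 1 is 1, so u = v.
With f(0) = 0 this makes f injective on all of ℤ_{53}, hence bijective (finite equal-size domain and codomain). In particular f is injective.
Since f is injective, we find the preimage of 13. The inverse of x ↦ x^47 on (ℤ_{53})^× is x ↦ x^31, because 47·31 = 1457 = 28·52 + 1 ≡ 1 (mod 52) and x^{52} = 1 for x ≠ 0 (Fermat). So f⁻¹(13) = 13^31 mod 53.
Repeated squaring mod 53: 13^1 ≡ 13, 13^2 ≡ 13² = 169 ≡ 10, 13^4 ≡ 10² = 100 ≡ 47, 13^8 ≡ 47² = 2209 ≡ 36, 13^16 ≡ 36² = 1296 ≡ 24. Since 31 = 16 + 8 + 4 + 2 + 1, 13^31 ≡ 24·36·47·10·13: 24·36 = 864 ≡ 16, then 16·47 = 752 ≡ 10, then 10·10 = 100 ≡ 47, then 47·13 = 611 ≡ 28. So 13^31 ≡ 28 (mod 53).
Hence f⁻¹(13) = 28.

28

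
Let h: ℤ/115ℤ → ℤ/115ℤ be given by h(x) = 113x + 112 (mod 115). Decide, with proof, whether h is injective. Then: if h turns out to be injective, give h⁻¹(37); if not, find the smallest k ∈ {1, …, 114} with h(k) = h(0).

95

Suppose h(s) = h(t) in ℤ/115ℤ. Then 113s + 112 ≡ 113t + 112 (mod 115), thus 113(s − t) ≡ 0 (mod 115).
Since gcd(113, 115) = 1, 113 is invertible modulo 115, thus s − t ≡ 0 (mod 115), i.e. s = t.
Therefore h is injective.
We now compute 113⁻¹ mod 115 explicitly. Euclid's algorithm: 115 = 1·113 + 2, 113 = 56·2 + 1; back-substituting gives 1 = 57·113 − 56·115, so 113⁻¹ ≡ 57 (mod 115).
Since h is injective, we find h⁻¹(37): we need 113x ≡ 37 − 112 ≡ 40 (mod 115). Using 113⁻¹ = 57: x ≡ 57·40 = 2280 = 19·115 + 95, so x = 95.
Check: h(95) = 113·95 + 112 = 10847 = 94·115 + 37 ≡ 37 (mod 115).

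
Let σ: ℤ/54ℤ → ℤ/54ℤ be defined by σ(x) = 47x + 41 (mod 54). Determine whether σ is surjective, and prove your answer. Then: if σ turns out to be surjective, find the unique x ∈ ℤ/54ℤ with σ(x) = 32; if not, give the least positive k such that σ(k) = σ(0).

9

Since gcd(47, 54) = 1, 47 is invertible modulo 54. Euclid's algorithm: 54 = 1·47 + 7, 47 = 6·7 + 5, 7 = 1·5 + 2, 5 = 2·2 + 1; back-substituting gives 1 = 23·47 − 20·54, so 47⁻¹ ≡ 23 (mod 54).
Then y ↦ 23(y − 41) is a two-sided inverse to σ, so every y ∈ ℤ/54ℤ has a preimage.
Hence σ is surjective.
Since σ is surjective, we compute σ⁻¹(32): solve 47x + 41 ≡ 32 (mod 54), i.e. 47x ≡ 45 (mod 54).
Multiplying by 47⁻¹ = 23 gives x ≡ 23·45 = 1035 = 19·54 + 9 ≡ 9 (mod 54).
Check: σ(9) = 47·9 + 41 = 464 = 8·54 + 32 ≡ 32 (mod 54).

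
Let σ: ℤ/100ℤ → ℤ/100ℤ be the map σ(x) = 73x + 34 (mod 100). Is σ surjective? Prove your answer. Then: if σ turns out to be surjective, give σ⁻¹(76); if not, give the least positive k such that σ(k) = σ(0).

Since gcd(73, 100) = 1, 73 is invertible modulo 100. Euclid's algorithm: 100 = 1·73 + 27, 73 = 2·27 + 19, 27 = 1·19 + 8, 19 = 2·8 + 3, 8 = 2·3 + 2, 3 = 1·2 + 1; back-substituting gives 1 = 37·73 − 27·100, so 73⁻¹ ≡ 37 (mod 100).
For any y ∈ ℤ/100ℤ, x = 37(y − 34) mod 100 satisfies σ(x) = 73·37(y − 34) + 34 ≡ y (since 73·37 ≡ 1 mod 100). So every y has a preimage.
Hence σ is surjective.
Since σ is surjective, we compute σ⁻¹(76): solve 73x + 34 ≡ 76 (mod 100), i.e. 73x ≡ 42 (mod 100).
Multiplying by 73⁻¹ = 37 gives x ≡ 37·42 = 1554 = 15·100 + 54 ≡ 54 (mod 100).
Check: σ(54) = 73·54 + 34 = 3976 = 39·100 + 76 ≡ 76 (mod 100).

54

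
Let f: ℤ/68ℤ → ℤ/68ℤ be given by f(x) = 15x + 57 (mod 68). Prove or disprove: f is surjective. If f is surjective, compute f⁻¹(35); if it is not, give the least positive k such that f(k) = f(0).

Since gcd(15, 68) = 1, 15 is invertible modulo 68. Euclid's algorithm: 68 = 4·15 + 8, 15 = 1·8 + 7, 8 = 1·7 + 1; back-substituting gives 1 = 59·15 − 13·68, so 15⁻¹ ≡ 59 (mod 68).
For any y ∈ ℤ/68ℤ, x = 59(y − 57) mod 68 satisfies f(x) = 15·59(y − 57) + 57 ≡ y (since 15·59 ≡ 1 mod 68). So every y has a preimage.
So f is surjective.
Since f is surjective, we compute f⁻¹(35): solve 15x + 57 ≡ 35 (mod 68), i.e. 15x ≡ 46 (mod 68).
Multiplying by 15⁻¹ = 59 gives x ≡ 59·46 = 2714 = 39·68 + 62 ≡ 62 (mod 68).
Check: f(62) = 15·62 + 57 = 987 = 14·68 + 35 ≡ 35 (mod 68).

62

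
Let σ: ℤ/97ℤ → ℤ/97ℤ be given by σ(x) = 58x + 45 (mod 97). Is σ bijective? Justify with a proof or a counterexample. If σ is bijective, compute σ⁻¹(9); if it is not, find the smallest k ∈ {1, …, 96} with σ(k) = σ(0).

If σ(s) = σ(t), then 58s ≡ 58t (mod 97). Because gcd(58, 97) = 1, we may cancel 58 to get s ≡ t (mod 97).
We now compute 58⁻¹ mod 97 explicitly. Euclid's algorithm: 97 = 1·58 + 39, 58 = 1·39 + 19, 39 = 2·19 + 1; back-substituting gives 1 = 92·58 − 55·97, so 58⁻¹ ≡ 92 (mod 97).
For any y ∈ ℤ/97ℤ, x = 92(y − 45) mod 97 satisfies σ(x) = 58·92(y − 45) + 45 ≡ y (since 58·92 ≡ 1 mod 97). So every y has a preimage.
Hence σ is bijective.
Since σ is bijective, we find σ⁻¹(9): we need 58x ≡ 9 − 45 ≡ 61 (mod 97). Using 58⁻¹ = 92: x ≡ 92·61 = 5612 = 57·97 + 83, so x = 83.
Check: σ(83) = 58·83 + 45 = 4859 = 50·97 + 9 ≡ 9 (mod 97).

83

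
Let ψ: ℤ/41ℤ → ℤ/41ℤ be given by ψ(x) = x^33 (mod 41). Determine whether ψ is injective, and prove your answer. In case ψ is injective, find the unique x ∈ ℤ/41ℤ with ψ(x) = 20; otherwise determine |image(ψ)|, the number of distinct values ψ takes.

Since 41 is prime, the nonzero elements of ℤ/41ℤ form a cyclic group of order 40.
As gcd(33, 40) = 1, raising to the 33rd power is a bijection on this group: if a^33 ≡ b^33 then (ab^{−1})^33 = 1, and the only element of order dividing gcd(33, 40) = 1 is 1, so a = b.
With ψ(0) = 0 this makes ψ injective on all of ℤ/41ℤ, hence bijective (finite equal-size domain and codomain). In particular ψ is injective.
Since ψ is injective, we find the preimage of 20. The inverse of x ↦ x^33 on (ℤ/41ℤ)^× is x ↦ x^17, because 33·17 = 561 = 14·40 + 1 ≡ 1 (mod 40) and x^{40} = 1 for x ≠ 0 (Fermat). So ψ⁻¹(20) = 20^17 mod 41.
Repeated squaring mod 41: 20^1 ≡ 20, 20^2 ≡ 20² = 400 ≡ 31, 20^4 ≡ 31² = 961 ≡ 18, 20^8 ≡ 18² = 324 ≡ 37, 20^16 ≡ 37² = 1369 ≡ 16. Since 17 = 16 + 1, 20^17 ≡ 16·20: 16·20 = 320 ≡ 33. So 20^17 ≡ 33 (mod 41).
Hence ψ⁻¹(20) = 33.

33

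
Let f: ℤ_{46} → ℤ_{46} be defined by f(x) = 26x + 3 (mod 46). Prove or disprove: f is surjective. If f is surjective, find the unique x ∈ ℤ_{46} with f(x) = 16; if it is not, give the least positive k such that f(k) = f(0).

23

By definition, f is surjective if every y in the codomain equals f(x) for some x in the domain.
Since gcd(26, 46) = 2, we have 26x ≡ 0 (mod 2) for all x, so f(x) ≡ 1 (mod 2).
But 0 ≢ 1 (mod 2), so 0 ∈ ℤ_{46} has no preimage. Hence f is not surjective.
Since f is not surjective, we find the least positive k with f(k) = f(0): this means 26k ≡ 0 (mod 46), i.e. 46 ∣ 26k. Since gcd(26, 46) = 2, dividing through by 2 this holds exactly when 23 ∣ 13k, and as gcd(13, 23) = 1, exactly when 23 ∣ k.
The smallest positive such k is 23.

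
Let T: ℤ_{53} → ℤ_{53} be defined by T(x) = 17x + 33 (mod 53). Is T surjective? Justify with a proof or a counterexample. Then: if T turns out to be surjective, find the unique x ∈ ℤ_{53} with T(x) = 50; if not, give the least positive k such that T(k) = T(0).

Since gcd(17, 53) = 1, 17 is invertible modulo 53. Euclid's algorithm: 53 = 3·17 + 2, 17 = 8·2 + 1; back-substituting gives 1 = 25·17 − 8·53, so 17⁻¹ ≡ 25 (mod 53).
For any y ∈ ℤ_{53}, x = 25(y − 33) mod 53 satisfies T(x) = 17·25(y − 33) + 33 ≡ y (since 17·25 ≡ 1 mod 53). So every y has a preimage.
So T is surjective.
Since T is surjective, we find T⁻¹(50): we need 17x ≡ 50 − 33 ≡ 17 (mod 53). Using 17⁻¹ = 25: x ≡ 25·17 = 425 = 8·53 + 1, so x = 1.
Check: T(1) = 17·1 + 33 = 50 ≡ 50 (mod 53).

1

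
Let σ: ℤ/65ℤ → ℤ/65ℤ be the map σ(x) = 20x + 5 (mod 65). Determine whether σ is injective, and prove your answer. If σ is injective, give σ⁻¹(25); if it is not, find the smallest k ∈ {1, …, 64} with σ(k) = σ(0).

By definition, injectivity means: for all x_1, x_2 in the domain, σ(x_1) = σ(x_2) implies x_1 = x_2.
We have gcd(20, 65) = 5 > 1. Taking x_1 = 0 and x_2 = 13: σ(0) = 5 and σ(13) = 20·13 + 5 = 265 ≡ 5 (mod 65).
So σ(0) = σ(13) while 0 ≠ 13, so σ is not injective.
Since σ is not injective, we find the least positive k with σ(k) = σ(0): this means 20k ≡ 0 (mod 65), i.e. 65 ∣ 20k. Since gcd(20, 65) = 5, dividing through by 5 this holds exactly when 13 ∣ 4k, and as gcd(4, 13) = 1, exactly when 13 ∣ k.
The smallest positive such k is 13.

13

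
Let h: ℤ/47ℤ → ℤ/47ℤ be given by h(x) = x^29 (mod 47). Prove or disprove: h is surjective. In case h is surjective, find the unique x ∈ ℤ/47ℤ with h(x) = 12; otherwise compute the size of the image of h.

9

Since 47 is prime, the nonzero elements of ℤ/47ℤ form a cyclic group of order 46.
As gcd(29, 46) = 1, raising to the 29th power is a bijection on this group: if s^29 ≡ t^29 then (st^{−1})^29 = 1, and the only element of order dividing gcd(29, 46) = 1 is 1, so s = t.
With h(0) = 0 this makes h injective on all of ℤ/47ℤ, hence bijective (finite equal-size domain and codomain). In particular h is surjective.
Since h is surjective, we find the preimage of 12. The inverse of x ↦ x^29 on (ℤ/47ℤ)^× is x ↦ x^27, because 29·27 = 783 = 17·46 + 1 ≡ 1 (mod 46) and x^{46} = 1 for x ≠ 0 (Fermat). So h⁻¹(12) = 12^27 mod 47.
Repeated squaring mod 47: 12^1 ≡ 12, 12^2 ≡ 12² = 144 ≡ 3, 12^4 ≡ 3² = 9, 12^8 ≡ 9² = 81 ≡ 34, 12^16 ≡ 34² = 1156 ≡ 28. Since 27 = 16 + 8 + 2 + 1, 12^27 ≡ 28·34·3·12: 28·34 = 952 ≡ 12, then 12·3 = 36, then 36·12 = 432 ≡ 9. So 12^27 ≡ 9 (mod 47).
Hence h⁻¹(12) = 9.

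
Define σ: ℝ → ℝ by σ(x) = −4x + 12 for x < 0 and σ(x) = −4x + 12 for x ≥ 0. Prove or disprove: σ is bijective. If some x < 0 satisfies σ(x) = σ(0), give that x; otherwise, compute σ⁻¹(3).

9/4

Both pieces are strictly decreasing (slopes −4 and −4), so each is injective on its own interval.
The left piece maps (−∞, 0) onto (12, ∞); the right piece maps [0, ∞) onto (−∞, 12].
Since 12 = 12, the images partition ℝ: σ is injective and surjective, hence bijective.
Because the two images are disjoint, no x < 0 has σ(x) = σ(0), so we compute σ⁻¹(3): 3 lies in (−∞, 12], so solve −4x + 12 = 3: x = (3 − 12)/(−4) = 9/4.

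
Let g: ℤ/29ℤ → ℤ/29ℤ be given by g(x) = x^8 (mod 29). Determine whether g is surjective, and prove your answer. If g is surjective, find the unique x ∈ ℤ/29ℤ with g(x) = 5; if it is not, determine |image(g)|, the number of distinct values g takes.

g(2): Repeated squaring mod 29: 2^1 ≡ 2, 2^2 ≡ 2² = 4, 2^4 ≡ 4² = 16, 2^8 ≡ 16² = 256 ≡ 24. So 2^8 ≡ 24 (mod 29).
g(5): Repeated squaring mod 29: 5^1 ≡ 5, 5^2 ≡ 5² = 25, 5^4 ≡ 25² = 625 ≡ 16, 5^8 ≡ 16² = 256 ≡ 24. So 5^8 ≡ 24 (mod 29).
So g(2) = g(5) = 24 while 2 ≠ 5, thus g is not injective.
A non-injective map from the 29-element set ℤ/29ℤ to itself takes at most 28 distinct values, so it cannot be surjective. Thus g is not surjective.
Since g is not surjective, we determine |image(g)|. Computing x^8 mod 29 for each x (by repeated squaring, reducing mod 29 at every step), the values g(0), g(1), …, g(28) are: 0, 1, 24, 7, 25, 24, 23, 7, 20, 20, 25, 16, 1, 16, 23, 23, 16, 1, 16, 25, 20, 20, 7, 23, 24, 25, 7, 24, 1.
The distinct values are {0, 1, 7, 16, 20, 23, 24, 25}; there are 8 of them.

8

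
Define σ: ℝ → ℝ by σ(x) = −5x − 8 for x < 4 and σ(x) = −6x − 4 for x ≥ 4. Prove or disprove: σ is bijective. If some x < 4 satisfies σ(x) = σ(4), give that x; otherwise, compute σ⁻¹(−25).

17/5

Both pieces are strictly decreasing (slopes −5 and −6), so each is injective on its own interval.
The left piece maps (−∞, 4) onto (−28, ∞); the right piece maps [4, ∞) onto (−∞, −28].
Since −28 = −28, the images partition ℝ: σ is injective and surjective, hence bijective.
Because the two images are disjoint, no x < 4 has σ(x) = σ(4), so we compute σ⁻¹(−25): −25 lies in (−28, ∞), so solve −5x − 8 = −25: x = (−25 + 8)/(−5) = 17/5.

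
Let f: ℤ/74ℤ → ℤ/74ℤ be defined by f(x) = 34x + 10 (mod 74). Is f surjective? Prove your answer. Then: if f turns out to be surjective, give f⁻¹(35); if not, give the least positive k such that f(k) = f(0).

Recall: surjectivity means every element of the codomain has a preimage under f.
Since gcd(34, 74) = 2, we have 34x ≡ 0 (mod 2) for all x, so f(x) ≡ 0 (mod 2).
But 1 ≢ 0 (mod 2), so 1 ∈ ℤ/74ℤ has no preimage. Thus f is not surjective.
Since f is not surjective, we find the least positive k with f(k) = f(0): this means 34k ≡ 0 (mod 74), i.e. 74 ∣ 34k. Since gcd(34, 74) = 2, dividing through by 2 this holds exactly when 37 ∣ 17k, and as gcd(17, 37) = 1, exactly when 37 ∣ k.
The smallest positive such k is 37.

37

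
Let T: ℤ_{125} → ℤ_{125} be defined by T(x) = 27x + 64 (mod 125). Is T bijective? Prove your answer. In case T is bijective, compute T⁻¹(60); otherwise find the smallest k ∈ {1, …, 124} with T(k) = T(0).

23

Suppose T(x_1) = T(x_2) in ℤ_{125}. Then 27x_1 + 64 ≡ 27x_2 + 64 (mod 125), therefore 27(x_1 − x_2) ≡ 0 (mod 125).
Since gcd(27, 125) = 1, 27 is invertible modulo 125, thus x_1 − x_2 ≡ 0 (mod 125), i.e. x_1 = x_2.
We now compute 27⁻¹ mod 125 explicitly. Euclid's algorithm: 125 = 4·27 + 17, 27 = 1·17 + 10, 17 = 1·10 + 7, 10 = 1·7 + 3, 7 = 2·3 + 1; back-substituting gives 1 = 88·27 − 19·125, so 27⁻¹ ≡ 88 (mod 125).
Then y ↦ 88(y − 64) is a two-sided inverse to T, so every y ∈ ℤ_{125} has a preimage.
Thus T is bijective.
Since T is bijective, we find T⁻¹(60): we need 27x ≡ 60 − 64 ≡ 121 (mod 125). Using 27⁻¹ = 88: x ≡ 88·121 = 10648 = 85·125 + 23, so x = 23.
Check: T(23) = 27·23 + 64 = 685 = 5·125 + 60 ≡ 60 (mod 125).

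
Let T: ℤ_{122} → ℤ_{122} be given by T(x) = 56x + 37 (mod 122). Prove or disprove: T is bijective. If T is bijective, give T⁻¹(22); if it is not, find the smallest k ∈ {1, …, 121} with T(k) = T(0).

By definition, injectivity means: for all a, b in the domain, T(a) = T(b) implies a = b.
We have gcd(56, 122) = 2 > 1. Taking a = 0 and b = 61: T(0) = 37 and T(61) = 56·61 + 37 = 3453 ≡ 37 (mod 122).
So T(0) = T(61) while 0 ≠ 61, hence T is not injective, hence not bijective.
Since T is not bijective, we find the least positive k with T(k) = T(0): this means 56k ≡ 0 (mod 122), i.e. 122 ∣ 56k. Since gcd(56, 122) = 2, dividing through by 2 this holds exactly when 61 ∣ 28k, and as gcd(28, 61) = 1, exactly when 61 ∣ k.
The smallest positive such k is 61.

61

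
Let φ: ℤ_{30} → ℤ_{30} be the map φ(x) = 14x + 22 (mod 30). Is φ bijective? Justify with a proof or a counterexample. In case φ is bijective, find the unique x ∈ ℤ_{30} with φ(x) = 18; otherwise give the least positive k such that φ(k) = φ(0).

15

We have gcd(14, 30) = 2 > 1. Taking u = 0 and v = 15: φ(0) = 22 and φ(15) = 14·15 + 22 = 232 ≡ 22 (mod 30).
So φ(0) = φ(15) while 0 ≠ 15, thus φ is not injective, hence not bijective.
Since φ is not bijective, we find the least positive k with φ(k) = φ(0): this means 14k ≡ 0 (mod 30), i.e. 30 ∣ 14k. Since gcd(14, 30) = 2, dividing through by 2 this holds exactly when 15 ∣ 7k, and as gcd(7, 15) = 1, exactly when 15 ∣ k.
The smallest positive such k is 15.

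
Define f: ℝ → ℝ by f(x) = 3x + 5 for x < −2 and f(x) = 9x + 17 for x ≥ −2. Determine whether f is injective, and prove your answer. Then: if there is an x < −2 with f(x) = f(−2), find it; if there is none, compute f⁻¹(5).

-4/3

Both pieces are strictly increasing (slopes 3 and 9), so each is injective on its own interval.
The left piece maps (−∞, −2) onto (−∞, −1); the right piece maps [−2, ∞) onto [−1, ∞).
These images are disjoint, so no value is attained by both pieces. Therefore f is injective.
Because the two images are disjoint, no x < −2 has f(x) = f(−2), so we compute f⁻¹(5): 5 lies in [−1, ∞), so solve 9x + 17 = 5: x = (5 − 17)/9 = −4/3.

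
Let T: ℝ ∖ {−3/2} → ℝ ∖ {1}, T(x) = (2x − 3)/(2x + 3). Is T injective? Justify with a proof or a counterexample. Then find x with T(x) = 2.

Suppose T(a) = T(b). Cross-multiplying: (2a − 3)(2b + 3) = (2b − 3)(2a + 3).
Expanding both sides and cancelling the symmetric terms leaves 12·(a − b) = 0. Since 12 ≠ 0, a = b. So T is injective.
Solving T(x) = 2: cross-multiplying gives 2x − 3 = 2(2x + 3), which rearranges to −2x = 9, so x = −9/2.

-9/2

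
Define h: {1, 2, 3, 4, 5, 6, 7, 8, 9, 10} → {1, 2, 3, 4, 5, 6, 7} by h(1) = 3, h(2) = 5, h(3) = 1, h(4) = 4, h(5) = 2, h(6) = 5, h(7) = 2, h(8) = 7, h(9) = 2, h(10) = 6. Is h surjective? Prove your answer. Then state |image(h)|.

7

Every element of the codomain has a preimage: 1 = h(3), 2 = h(5), 3 = h(1), 4 = h(4), 5 = h(2), 6 = h(10), 7 = h(8).
Hence h is surjective.
The image of h is {1, 2, 3, 4, 5, 6, 7}, which has 7 elements.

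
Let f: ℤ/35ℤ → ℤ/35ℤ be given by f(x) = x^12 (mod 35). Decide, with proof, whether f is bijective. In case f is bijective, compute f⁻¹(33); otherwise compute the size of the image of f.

f(1) = 1^12 = 1.
f(2): Repeated squaring mod 35: 2^1 ≡ 2, 2^2 ≡ 2² = 4, 2^4 ≡ 4² = 16, 2^8 ≡ 16² = 256 ≡ 11. Since 12 = 8 + 4, 2^12 ≡ 11·16: 11·16 = 176 ≡ 1. So 2^12 ≡ 1 (mod 35).
So f(1) = f(2) = 1 while 1 ≠ 2, thus f is not injective, hence not bijective.
Since f is not bijective, we determine |image(f)|. Computing x^12 mod 35 for each x (by repeated squaring, reducing mod 35 at every step), the values f(0), f(1), …, f(34) are: 0, 1, 1, 1, 1, 15, 1, 21, 1, 1, 15, 1, 1, 1, 21, 15, 1, 1, 1, 1, 15, 21, 1, 1, 1, 15, 1, 1, 21, 1, 15, 1, 1, 1, 1.
The distinct values are {0, 1, 15, 21}; there are 4 of them.

4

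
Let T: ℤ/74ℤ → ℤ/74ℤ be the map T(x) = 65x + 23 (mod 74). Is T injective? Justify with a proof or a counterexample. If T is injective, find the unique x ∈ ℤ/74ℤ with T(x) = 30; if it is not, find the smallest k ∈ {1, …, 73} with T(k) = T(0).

65

If T(x_1) = T(x_2), then 65x_1 ≡ 65x_2 (mod 74). Because gcd(65, 74) = 1, we may cancel 65 to get x_1 ≡ x_2 (mod 74).
Thus T is injective.
We now compute 65⁻¹ mod 74 explicitly. Euclid's algorithm: 74 = 1·65 + 9, 65 = 7·9 + 2, 9 = 4·2 + 1; back-substituting gives 1 = 41·65 − 36·74, so 65⁻¹ ≡ 41 (mod 74).
Since T is injective, we compute T⁻¹(30): solve 65x + 23 ≡ 30 (mod 74), i.e. 65x ≡ 7 (mod 74).
Multiplying by 65⁻¹ = 41 gives x ≡ 41·7 = 287 = 3·74 + 65 ≡ 65 (mod 74).
Check: T(65) = 65·65 + 23 = 4248 = 57·74 + 30 ≡ 30 (mod 74).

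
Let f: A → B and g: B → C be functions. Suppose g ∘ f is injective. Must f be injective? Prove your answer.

injective

Suppose f(a) = f(b). Applying g: (g ∘ f)(a) = (g ∘ f)(b). Since g ∘ f is injective, a = b. Hence f is injective.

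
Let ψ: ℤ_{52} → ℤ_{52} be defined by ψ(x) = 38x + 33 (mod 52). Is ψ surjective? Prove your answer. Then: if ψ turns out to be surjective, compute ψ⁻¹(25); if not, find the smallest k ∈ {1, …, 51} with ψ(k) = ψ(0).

Since gcd(38, 52) = 2, we have 38x ≡ 0 (mod 2) for all x, so ψ(x) ≡ 1 (mod 2).
But 0 ≢ 1 (mod 2), so 0 ∈ ℤ_{52} has no preimage. So ψ is not surjective.
Since ψ is not surjective, we find the least positive k with ψ(k) = ψ(0): this means 38k ≡ 0 (mod 52), i.e. 52 ∣ 38k. Since gcd(38, 52) = 2, dividing through by 2 this holds exactly when 26 ∣ 19k, and as gcd(19, 26) = 1, exactly when 26 ∣ k.
The smallest positive such k is 26.

26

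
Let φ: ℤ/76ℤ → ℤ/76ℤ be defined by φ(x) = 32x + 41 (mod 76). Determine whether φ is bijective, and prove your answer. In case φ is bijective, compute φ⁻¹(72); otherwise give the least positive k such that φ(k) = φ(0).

19

We have gcd(32, 76) = 4 > 1. Taking a = 0 and b = 19: φ(0) = 41 and φ(19) = 32·19 + 41 = 649 ≡ 41 (mod 76).
So φ(0) = φ(19) while 0 ≠ 19, so φ is not injective, hence not bijective.
Since φ is not bijective, we find the least positive k with φ(k) = φ(0): this means 32k ≡ 0 (mod 76), i.e. 76 ∣ 32k. Since gcd(32, 76) = 4, dividing through by 4 this holds exactly when 19 ∣ 8k, and as gcd(8, 19) = 1, exactly when 19 ∣ k.
The smallest positive such k is 19.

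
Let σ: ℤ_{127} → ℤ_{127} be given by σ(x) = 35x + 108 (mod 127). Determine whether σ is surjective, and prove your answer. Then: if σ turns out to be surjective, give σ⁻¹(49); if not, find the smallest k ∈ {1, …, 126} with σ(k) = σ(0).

60

Since gcd(35, 127) = 1, 35 is invertible modulo 127. Euclid's algorithm: 127 = 3·35 + 22, 35 = 1·22 + 13, 22 = 1·13 + 9, 13 = 1·9 + 4, 9 = 2·4 + 1; back-substituting gives 1 = 98·35 − 27·127, so 35⁻¹ ≡ 98 (mod 127).
Then y ↦ 98(y − 108) is a two-sided inverse to σ, so every y ∈ ℤ_{127} has a preimage.
Hence σ is surjective.
Since σ is surjective, we find σ⁻¹(49): we need 35x ≡ 49 − 108 ≡ 68 (mod 127). Using 35⁻¹ = 98: x ≡ 98·68 = 6664 = 52·127 + 60, so x = 60.
Check: σ(60) = 35·60 + 108 = 2208 = 17·127 + 49 ≡ 49 (mod 127).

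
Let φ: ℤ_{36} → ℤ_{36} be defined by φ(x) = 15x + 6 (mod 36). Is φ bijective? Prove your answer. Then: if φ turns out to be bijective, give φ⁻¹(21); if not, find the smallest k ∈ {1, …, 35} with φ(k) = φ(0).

We have gcd(15, 36) = 3 > 1. Taking u = 0 and v = 12: φ(0) = 6 and φ(12) = 15·12 + 6 = 186 ≡ 6 (mod 36).
So φ(0) = φ(12) while 0 ≠ 12, therefore φ is not injective, hence not bijective.
Since φ is not bijective, we find the least positive k with φ(k) = φ(0): this means 15k ≡ 0 (mod 36), i.e. 36 ∣ 15k. Since gcd(15, 36) = 3, dividing through by 3 this holds exactly when 12 ∣ 5k, and as gcd(5, 12) = 1, exactly when 12 ∣ k.
The smallest positive such k is 12.

12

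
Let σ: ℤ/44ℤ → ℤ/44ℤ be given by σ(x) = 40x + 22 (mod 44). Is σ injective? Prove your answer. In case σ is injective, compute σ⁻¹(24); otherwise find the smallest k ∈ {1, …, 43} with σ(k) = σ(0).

11

We have gcd(40, 44) = 4 > 1. Taking u = 0 and v = 11: σ(0) = 22 and σ(11) = 40·11 + 22 = 462 ≡ 22 (mod 44).
So σ(0) = σ(11) while 0 ≠ 11, so σ is not injective.
Since σ is not injective, we find the least positive k with σ(k) = σ(0): this means 40k ≡ 0 (mod 44), i.e. 44 ∣ 40k. Since gcd(40, 44) = 4, dividing through by 4 this holds exactly when 11 ∣ 10k, and as gcd(10, 11) = 1, exactly when 11 ∣ k.
The smallest positive such k is 11.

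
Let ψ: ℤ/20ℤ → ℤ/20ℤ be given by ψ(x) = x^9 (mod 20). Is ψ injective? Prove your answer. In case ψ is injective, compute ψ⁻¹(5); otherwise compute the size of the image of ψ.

ψ(0) = 0^9 = 0.
ψ(10): Repeated squaring mod 20: 10^1 ≡ 10, 10^2 ≡ 10² = 100 ≡ 0, 10^4 ≡ 0² = 0, 10^8 ≡ 0² = 0. Since 9 = 8 + 1, 10^9 ≡ 0·10: 0·10 = 0. So 10^9 ≡ 0 (mod 20).
So ψ(0) = ψ(10) = 0 while 0 ≠ 10, hence ψ is not injective.
Since ψ is not injective, we determine |image(ψ)|. Computing x^9 mod 20 for each x (by repeated squaring, reducing mod 20 at every step), the values ψ(0), ψ(1), …, ψ(19) are: 0, 1, 12, 3, 4, 5, 16, 7, 8, 9, 0, 11, 12, 13, 4, 15, 16, 17, 8, 19.
The distinct values are {0, 1, 3, 4, 5, 7, 8, 9, 11, 12, 13, 15, 16, 17, 19}; there are 15 of them.

15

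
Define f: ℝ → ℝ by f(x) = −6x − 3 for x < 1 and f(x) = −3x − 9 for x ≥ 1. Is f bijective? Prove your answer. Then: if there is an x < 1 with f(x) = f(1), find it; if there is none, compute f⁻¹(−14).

Both pieces are strictly decreasing (slopes −6 and −3), so each is injective on its own interval.
The left piece maps (−∞, 1) onto (−9, ∞); the right piece maps [1, ∞) onto (−∞, −12].
The images leave a gap (−9 has no preimage), so f is not surjective, hence not bijective.
Because the two images are disjoint, no x < 1 has f(x) = f(1), so we compute f⁻¹(−14): −14 lies in (−∞, −12], so solve −3x − 9 = −14: x = (−14 + 9)/(−3) = 5/3.

5/3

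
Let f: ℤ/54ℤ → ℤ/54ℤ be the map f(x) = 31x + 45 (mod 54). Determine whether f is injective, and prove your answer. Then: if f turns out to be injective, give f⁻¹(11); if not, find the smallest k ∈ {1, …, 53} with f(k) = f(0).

Recall that f is injective when f(u) = f(v) forces u = v.
Suppose f(u) = f(v) in ℤ/54ℤ. Then 31u + 45 ≡ 31v + 45 (mod 54), hence 31(u − v) ≡ 0 (mod 54).
Since gcd(31, 54) = 1, 31 is invertible modulo 54, so u − v ≡ 0 (mod 54), i.e. u = v.
So f is injective.
We now compute 31⁻¹ mod 54 explicitly. Euclid's algorithm: 54 = 1·31 + 23, 31 = 1·23 + 8, 23 = 2·8 + 7, 8 = 1·7 + 1; back-substituting gives 1 = 7·31 − 4·54, so 31⁻¹ ≡ 7 (mod 54).
Since f is injective, we compute f⁻¹(11): solve 31x + 45 ≡ 11 (mod 54), i.e. 31x ≡ 20 (mod 54).
Multiplying by 31⁻¹ = 7 gives x ≡ 7·20 = 140 = 2·54 + 32 ≡ 32 (mod 54).
Check: f(32) = 31·32 + 45 = 1037 = 19·54 + 11 ≡ 11 (mod 54).

32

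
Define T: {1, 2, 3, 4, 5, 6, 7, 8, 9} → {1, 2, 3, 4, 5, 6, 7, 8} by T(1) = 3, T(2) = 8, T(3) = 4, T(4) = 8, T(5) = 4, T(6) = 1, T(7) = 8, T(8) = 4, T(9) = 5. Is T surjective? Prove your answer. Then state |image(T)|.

5

No element maps to 2, so T is not surjective.
The image of T is {1, 3, 4, 5, 8}, which has 5 elements.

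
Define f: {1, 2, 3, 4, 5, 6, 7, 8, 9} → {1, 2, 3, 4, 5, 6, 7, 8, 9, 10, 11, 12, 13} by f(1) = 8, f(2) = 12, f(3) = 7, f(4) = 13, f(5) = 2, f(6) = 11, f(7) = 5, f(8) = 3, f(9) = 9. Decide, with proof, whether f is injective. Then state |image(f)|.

9

The values f(1), …, f(9) are 8, 12, 7, 13, 2, 11, 5, 3, 9 — all distinct.
So f(x_1) = f(x_2) only when x_1 = x_2, and f is injective.
The image of f is {2, 3, 5, 7, 8, 9, 11, 12, 13}, which has 9 elements.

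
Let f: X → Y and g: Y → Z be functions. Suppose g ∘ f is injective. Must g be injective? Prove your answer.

No. Take X = {1}, Y = {1, 2}, Z = {1, 2}, f(a) = a for each a ∈ X, and g(b) = 1 if b ∈ {1, 2} else g(b) = b.
Then g ∘ f = f is injective (X ⊂ Y and f is the inclusion), but g(1) = g(2) = 1 with 1 ≠ 2, so g is not injective.

not injective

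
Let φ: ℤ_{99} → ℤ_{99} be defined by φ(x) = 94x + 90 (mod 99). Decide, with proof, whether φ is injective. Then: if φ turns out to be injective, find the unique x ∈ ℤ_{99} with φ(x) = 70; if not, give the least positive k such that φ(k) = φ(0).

If φ(u) = φ(v), then 94u ≡ 94v (mod 99). Because gcd(94, 99) = 1, we may cancel 94 to get u ≡ v (mod 99).
Therefore φ is injective.
We now compute 94⁻¹ mod 99 explicitly. Euclid's algorithm: 99 = 1·94 + 5, 94 = 18·5 + 4, 5 = 1·4 + 1; back-substituting gives 1 = 79·94 − 75·99, so 94⁻¹ ≡ 79 (mod 99).
Since φ is injective, we find φ⁻¹(70): we need 94x ≡ 70 − 90 ≡ 79 (mod 99). Using 94⁻¹ = 79: x ≡ 79·79 = 6241 = 63·99 + 4, so x = 4.
Check: φ(4) = 94·4 + 90 = 466 = 4·99 + 70 ≡ 70 (mod 99).

4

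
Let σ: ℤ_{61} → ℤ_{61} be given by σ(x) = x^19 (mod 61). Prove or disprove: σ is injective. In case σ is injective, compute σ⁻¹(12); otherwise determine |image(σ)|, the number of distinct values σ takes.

57

Since 61 is prime, the nonzero elements of ℤ_{61} form a cyclic group of order 60.
As gcd(19, 60) = 1, raising to the 19th power is a bijection on this group: if a^19 ≡ b^19 then (ab^{−1})^19 = 1, and the only element of order dividing gcd(19, 60) = 1 is 1, so a = b.
With σ(0) = 0 this makes σ injective on all of ℤ_{61}, hence bijective (finite equal-size domain and codomain). In particular σ is injective.
Since σ is injective, we find the preimage of 12. The inverse of x ↦ x^19 on (ℤ_{61})^× is x ↦ x^19, because 19·19 = 361 = 6·60 + 1 ≡ 1 (mod 60) and x^{60} = 1 for x ≠ 0 (Fermat). So σ⁻¹(12) = 12^19 mod 61.
Repeated squaring mod 61: 12^1 ≡ 12, 12^2 ≡ 12² = 144 ≡ 22, 12^4 ≡ 22² = 484 ≡ 57, 12^8 ≡ 57² = 3249 ≡ 16, 12^16 ≡ 16² = 256 ≡ 12. Since 19 = 16 + 2 + 1, 12^19 ≡ 12·22·12: 12·22 = 264 ≡ 20, then 20·12 = 240 ≡ 57. So 12^19 ≡ 57 (mod 61).
Hence σ⁻¹(12) = 57.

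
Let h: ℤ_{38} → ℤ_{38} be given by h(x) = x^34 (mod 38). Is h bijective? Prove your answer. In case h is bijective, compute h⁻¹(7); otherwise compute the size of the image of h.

20

h(18): Repeated squaring mod 38: 18^1 ≡ 18, 18^2 ≡ 18² = 324 ≡ 20, 18^4 ≡ 20² = 400 ≡ 20, 18^8 ≡ 20² = 400 ≡ 20, 18^16 ≡ 20² = 400 ≡ 20, 18^32 ≡ 20² = 400 ≡ 20. Since 34 = 32 + 2, 18^34 ≡ 20·20: 20·20 = 400 ≡ 20. So 18^34 ≡ 20 (mod 38).
h(20): Repeated squaring mod 38: 20^1 ≡ 20, 20^2 ≡ 20² = 400 ≡ 20, 20^4 ≡ 20² = 400 ≡ 20, 20^8 ≡ 20² = 400 ≡ 20, 20^16 ≡ 20² = 400 ≡ 20, 20^32 ≡ 20² = 400 ≡ 20. Since 34 = 32 + 2, 20^34 ≡ 20·20: 20·20 = 400 ≡ 20. So 20^34 ≡ 20 (mod 38).
So h(18) = h(20) = 20 while 18 ≠ 20, hence h is not injective, hence not bijective.
Since h is not bijective, we determine |image(h)|. Computing x^34 mod 38 for each x (by repeated squaring, reducing mod 38 at every step), the values h(0), h(1), …, h(37) are: 0, 1, 24, 17, 6, 35, 28, 7, 30, 23, 4, 11, 26, 9, 16, 25, 36, 5, 20, 19, 20, 5, 36, 25, 16, 9, 26, 11, 4, 23, 30, 7, 28, 35, 6, 17, 24, 1.
The distinct values are {0, 1, 4, 5, 6, 7, 9, 11, 16, 17, 19, 20, 23, 24, 25, 26, 28, 30, 35, 36}; there are 20 of them.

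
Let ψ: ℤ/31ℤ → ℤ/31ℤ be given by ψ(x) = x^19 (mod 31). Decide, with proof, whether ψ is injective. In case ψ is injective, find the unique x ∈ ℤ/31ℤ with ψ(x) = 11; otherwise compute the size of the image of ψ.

22

Since 31 is prime, the nonzero elements of ℤ/31ℤ form a cyclic group of order 30.
As gcd(19, 30) = 1, raising to the 19th power is a bijection on this group: if u^19 ≡ v^19 then (uv^{−1})^19 = 1, and the only element of order dividing gcd(19, 30) = 1 is 1, so u = v.
With ψ(0) = 0 this makes ψ injective on all of ℤ/31ℤ, hence bijective (finite equal-size domain and codomain). In particular ψ is injective.
Since ψ is injective, we find the preimage of 11. The inverse of x ↦ x^19 on (ℤ/31ℤ)^× is x ↦ x^19, because 19·19 = 361 = 12·30 + 1 ≡ 1 (mod 30) and x^{30} = 1 for x ≠ 0 (Fermat). So ψ⁻¹(11) = 11^19 mod 31.
Repeated squaring mod 31: 11^1 ≡ 11, 11^2 ≡ 11² = 121 ≡ 28, 11^4 ≡ 28² = 784 ≡ 9, 11^8 ≡ 9² = 81 ≡ 19, 11^16 ≡ 19² = 361 ≡ 20. Since 19 = 16 + 2 + 1, 11^19 ≡ 20·28·11: 20·28 = 560 ≡ 2, then 2·11 = 22. So 11^19 ≡ 22 (mod 31).
Hence ψ⁻¹(11) = 22.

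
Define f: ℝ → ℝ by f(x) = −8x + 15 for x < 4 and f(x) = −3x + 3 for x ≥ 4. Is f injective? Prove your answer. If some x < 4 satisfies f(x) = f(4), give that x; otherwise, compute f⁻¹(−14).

Both pieces are strictly decreasing (slopes −8 and −3), so each is injective on its own interval.
The left piece maps (−∞, 4) onto (−17, ∞); the right piece maps [4, ∞) onto (−∞, −9].
These images overlap. In particular f(4) = −9 (right piece), and solving −8x + 15 = −9 on the left piece gives x = 3 < 4.
So f(3) = f(4) with 3 ≠ 4, and f is not injective. This x = 3 is the requested value below 4.

3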